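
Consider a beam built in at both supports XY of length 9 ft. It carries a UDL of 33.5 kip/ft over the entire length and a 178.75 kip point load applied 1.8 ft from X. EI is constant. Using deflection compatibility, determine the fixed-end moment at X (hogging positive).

Release both end moments; the primary structure is a simply-supported span XY with redundants M_X and M_Y.
Simple-span end rotations at X and Y under the given loads:
  at X: UDL 33.5: wL³/(24EI) = 1018/EI
  at Y: UDL 33.5: wL³/(24EI) = 1018/EI
  at X: point load 178.75 at a = 1.8: Pab(L + b)/(6LEI) = 695/EI
  at Y: point load 178.75 at a = 1.8: Pab(L + a)/(6LEI) = 463.3/EI
  θ_X0 = 1713/EI,  θ_Y0 = 1481/EI
Flexibility coefficients: a unit moment at one end gives L/(3EI) there and L/(6EI) at the far end, so f₁₁ = f₂₂ = 3/EI and f₁₂ = f₂₁ = 1.5/EI.
Compatibility — zero rotation at each built-in end:
  3 M_X + 1.5 M_Y = 1713
  1.5 M_X + 3 M_Y = 1481
Solving the pair gives M_X = 432 kip·ft and M_Y = 277.6 kip·ft (hogging).

M_X = 432 kip·ft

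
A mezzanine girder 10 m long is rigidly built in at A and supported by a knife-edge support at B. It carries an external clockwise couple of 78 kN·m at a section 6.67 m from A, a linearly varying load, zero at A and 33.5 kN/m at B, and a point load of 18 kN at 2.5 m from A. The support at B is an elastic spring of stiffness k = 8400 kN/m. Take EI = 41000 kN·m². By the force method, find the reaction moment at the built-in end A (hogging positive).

M_A = 213.9 kN·m

Choose R_B as the redundant. The primary structure is the cantilever fixed at A.
Primary-structure tip deflection at B by superposition:
  clockwise couple 78 at a = 6.67: M₀a(2L − a)/(2EI) = 3468/EI
  triangular load, peak 33.5 at the free end: 11w₀L⁴/(120EI) = 30708/EI
  point load 18 at a = 2.5: Pa²(3L − a)/(6EI) = 515.6/EI
  δ_0 = 34691/EI
Tip deflection under a unit load at B: L³/(3EI) = 333.3/EI.
With EI = 41000 kN·m²: δ_0 = 0.84613 m and δ_{BB} = 0.00813 m/kN.
Compatibility — the spring shortens by R_B/k under the reaction it provides: δ_0 − R_B·δ_{BB} = R_B/k. With 1/k = 0.000119 m/kN, R_B = δ_0 / (δ_{BB} + 1/k) = 0.84613 / (0.00813 + 0.000119) = 102.6 kN.
Moment equilibrium about A: M_A = Σ(load moments about A) − R_B·L = 1240 − 102.6×10 = 213.9 kN·m.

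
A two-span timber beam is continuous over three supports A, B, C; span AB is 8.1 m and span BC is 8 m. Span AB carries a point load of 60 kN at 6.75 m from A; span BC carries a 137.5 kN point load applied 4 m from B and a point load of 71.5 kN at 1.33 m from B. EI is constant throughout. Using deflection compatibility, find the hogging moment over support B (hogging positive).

Insert a hinge at B; M_B is the redundant, and each span becomes simply supported.
Discontinuity in slope at B on the released structure — sum the simple-span end rotations:
  span AB: point load 60 at a = 6.75: Pab(L + a)/(6LEI) = 167.1/EI
  span BC: point load 137.5 at a = 4: Pab(L + b)/(6LEI) = 550/EI
  span BC: point load 71.5 at a = 1.33: Pab(L + b)/(6LEI) = 193.9/EI
  relative rotation θ_0 = (167.1 + 743.9)/EI = 910.9/EI
A unit hogging moment at B produces rotation L₁/(3EI) + L₂/(3EI) = 5.367/EI.
Slope continuity at B: θ_0 = M_B·5.367/EI, so M_B = 910.9/5.367 = 169.7 kN·m (hogging).

M_B = 169.7 kN·m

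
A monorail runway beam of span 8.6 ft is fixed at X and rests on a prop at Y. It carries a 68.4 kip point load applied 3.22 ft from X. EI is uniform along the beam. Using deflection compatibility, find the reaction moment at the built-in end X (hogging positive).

M_X = 112 kip·ft

Remove the prop at Y; the released (primary) structure is a cantilever built in at X.
Downward deflection at the released point Y due to the loads:
  point load 68.4 at a = 3.22: Pa²(3L − a)/(6EI) = 2669/EI
Tip deflection under a unit load at Y: L³/(3EI) = 212/EI.
The prop prevents deflection at Y: R_Y = δ_0/δ_{YY} = 2669/212 = 12.59 kip.
Moment equilibrium about X: M_X = Σ(load moments about X) − R_Y·L = 220.2 − 12.59×8.6 = 112 kip·ft.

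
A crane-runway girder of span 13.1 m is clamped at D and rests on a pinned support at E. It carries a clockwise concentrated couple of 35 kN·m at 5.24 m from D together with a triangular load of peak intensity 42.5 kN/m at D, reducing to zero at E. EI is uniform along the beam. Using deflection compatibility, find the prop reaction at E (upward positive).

Remove the prop at E; the released (primary) structure is a cantilever built in at D.
Free-end deflection of the primary structure under the applied loading (downward +):
  clockwise couple 35 at a = 5.24: M₀a(2L − a)/(2EI) = 1922/EI
  triangular load, peak 42.5 at the fixed end: w₀L⁴/(30EI) = 41721/EI
  δ_0 = 43643/EI
Tip deflection under a unit load at E: L³/(3EI) = 749.4/EI.
The prop prevents deflection at E: R_E = δ_0/δ_{EE} = 43643/749.4 = 58.24 kN.

R_E = 58.24 kN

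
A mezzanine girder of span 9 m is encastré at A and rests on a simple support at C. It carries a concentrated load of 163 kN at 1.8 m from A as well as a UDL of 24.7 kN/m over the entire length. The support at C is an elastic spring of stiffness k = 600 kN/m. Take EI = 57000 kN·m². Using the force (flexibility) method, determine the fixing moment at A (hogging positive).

M_A = 695.3 kN·m

Release the roller at C. Primary structure: cantilever fixed at A.
Downward deflection at the released point C due to the loads:
  point load 163 at a = 1.8: Pa²(3L − a)/(6EI) = 2218/EI
  UDL 24.7: wL⁴/(8EI) = 20257/EI
  δ_0 = 22475/EI
Flexibility coefficient — unit upward force at C: δ_{CC} = L³/(3EI) = 243/EI.
With EI = 57000 kN·m²: δ_0 = 0.3943 m and δ_{CC} = 0.004263 m/kN.
Compatibility — the spring shortens by R_C/k under the reaction it provides: δ_0 − R_C·δ_{CC} = R_C/k. With 1/k = 0.001667 m/kN, R_C = δ_0 / (δ_{CC} + 1/k) = 0.3943 / (0.004263 + 0.001667) = 66.49 kN.
Moment equilibrium about A: M_A = Σ(load moments about A) − R_C·L = 1294 − 66.49×9 = 695.3 kN·m.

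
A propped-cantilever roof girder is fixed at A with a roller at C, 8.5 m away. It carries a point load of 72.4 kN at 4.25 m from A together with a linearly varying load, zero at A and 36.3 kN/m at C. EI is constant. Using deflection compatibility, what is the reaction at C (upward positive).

Release the roller at C. Primary structure: cantilever fixed at A.
Deflection at C on the released cantilever, summing each load's contribution:
  point load 72.4 at a = 4.25: Pa²(3L − a)/(6EI) = 4632/EI
  triangular load, peak 36.3 at the free end: 11w₀L⁴/(120EI) = 17370/EI
  δ_0 = 22001/EI
Tip deflection under a unit load at C: L³/(3EI) = 204.7/EI.
The prop prevents deflection at C: R_C = δ_0/δ_{CC} = 22001/204.7 = 107.5 kN.

R_C = 107.5 kN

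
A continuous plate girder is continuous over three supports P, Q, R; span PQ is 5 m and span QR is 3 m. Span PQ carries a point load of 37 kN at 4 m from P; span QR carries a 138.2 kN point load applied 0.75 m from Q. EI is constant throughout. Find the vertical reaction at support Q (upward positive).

R_Q = 155.7 kN

Take M_Q as the redundant. Released structure: two simple spans PQ and QR with a hinge at Q.
Discontinuity in slope at Q on the released structure — sum the simple-span end rotations:
  span PQ: point load 37 at a = 4: Pab(L + a)/(6LEI) = 44.4/EI
  span QR: point load 138.2 at a = 0.75: Pab(L + b)/(6LEI) = 68.02/EI
  relative rotation θ_0 = (44.4 + 68.02)/EI = 112.4/EI
A unit hogging moment at Q produces rotation L₁/(3EI) + L₂/(3EI) = 2.667/EI.
Slope continuity at Q: θ_0 = M_Q·2.667/EI, so M_Q = 112.4/2.667 = 42.16 kN·m (hogging).
Span PQ, ΣM about P with M_Q applied at Q: R_Q^{PQ}·5 = 148 + 42.16, so R_Q^{PQ} = 38.03 kN and R_P = 37 − 38.03 = -1.032 kN.
Span QR, ΣM about R: R_Q^{QR}·3 = 310.9 + 42.16, so R_Q^{QR} = 117.7 kN and R_R = 138.2 − 117.7 = 20.5 kN.
R_Q = 38.03 + 117.7 = 155.7 kN.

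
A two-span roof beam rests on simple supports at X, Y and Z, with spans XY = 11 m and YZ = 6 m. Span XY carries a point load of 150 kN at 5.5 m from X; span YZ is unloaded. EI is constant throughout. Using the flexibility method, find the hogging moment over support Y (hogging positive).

M_Y = 200.2 kN·m

Release continuity at Y by inserting a hinge; the redundant is the internal moment M_Y. The primary structure is two simply-supported spans XY and YZ.
Discontinuity in slope at Y on the released structure — sum the simple-span end rotations:
  span XY: point load 150 at a = 5.5: Pab(L + a)/(6LEI) = 1134/EI
  relative rotation θ_0 = (1134 + 0)/EI = 1134/EI
A unit hogging moment at Y produces rotation L₁/(3EI) + L₂/(3EI) = 5.667/EI.
Compatibility: M_Y·(L₁+L₂)/(3EI) = θ_0, giving M_Y = 200.2 kN·m (hogging).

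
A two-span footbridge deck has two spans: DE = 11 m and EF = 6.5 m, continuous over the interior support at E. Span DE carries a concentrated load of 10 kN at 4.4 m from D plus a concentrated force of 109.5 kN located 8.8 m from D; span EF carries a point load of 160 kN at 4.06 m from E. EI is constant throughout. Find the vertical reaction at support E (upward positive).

Insert a hinge at E; M_E is the redundant, and each span becomes simply supported.
End slopes at the hinge E, treating each span as simply supported:
  span DE: point load 10 at a = 4.4: Pab(L + a)/(6LEI) = 67.76/EI
  span DE: point load 109.5 at a = 8.8: Pab(L + a)/(6LEI) = 636/EI
  span EF: point load 160 at a = 4.06: Pab(L + b)/(6LEI) = 363.3/EI
  relative rotation θ_0 = (703.7 + 363.3)/EI = 1067/EI
A unit hogging moment at E produces rotation L₁/(3EI) + L₂/(3EI) = 5.833/EI.
Compatibility: M_E·(L₁+L₂)/(3EI) = θ_0, giving M_E = 182.9 kN·m (hogging).
Span DE, ΣM about D with M_E applied at E: R_E^{DE}·11 = 1008 + 182.9, so R_E^{DE} = 108.2 kN and R_D = 119.5 − 108.2 = 11.27 kN.
Span EF, ΣM about F: R_E^{EF}·6.5 = 390.4 + 182.9, so R_E^{EF} = 88.2 kN and R_F = 160 − 88.2 = 71.8 kN.
R_E = 108.2 + 88.2 = 196.4 kN.

R_E = 196.4 kN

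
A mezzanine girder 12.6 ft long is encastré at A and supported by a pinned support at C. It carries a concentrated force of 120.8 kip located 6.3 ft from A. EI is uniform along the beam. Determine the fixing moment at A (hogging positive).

Choose R_C as the redundant. The primary structure is the cantilever fixed at A.
Deflection at C on the released cantilever, summing each load's contribution:
  point load 120.8 at a = 6.3: Pa²(3L − a)/(6EI) = 25171/EI
Tip deflection under a unit load at C: L³/(3EI) = 666.8/EI.
Compatibility at C: δ_0 − R_C·δ_{CC} = 0, so R_C = 25171/666.8 = 37.75 kip.
Moment equilibrium about A: M_A = Σ(load moments about A) − R_C·L = 761 − 37.75×12.6 = 285.4 kip·ft.

M_A = 285.4 kip·ft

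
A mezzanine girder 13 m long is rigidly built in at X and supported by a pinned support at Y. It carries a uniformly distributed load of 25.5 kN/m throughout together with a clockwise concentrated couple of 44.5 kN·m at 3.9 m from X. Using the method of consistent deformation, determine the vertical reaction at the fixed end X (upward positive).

R_X = 204.6 kN

Release the roller at Y. Primary structure: cantilever fixed at X.
Deflection at Y on the released cantilever, summing each load's contribution:
  UDL 25.5: wL⁴/(8EI) = 91038/EI
  clockwise couple 44.5 at a = 3.9: M₀a(2L − a)/(2EI) = 1918/EI
  δ_0 = 92956/EI
Flexibility coefficient — unit upward force at Y: δ_{YY} = L³/(3EI) = 732.3/EI.
Compatibility at Y: δ_0 − R_Y·δ_{YY} = 0, so R_Y = 92956/732.3 = 126.9 kN.
Vertical equilibrium: R_X = ΣP − R_Y = 331.5 − 126.9 = 204.6 kN.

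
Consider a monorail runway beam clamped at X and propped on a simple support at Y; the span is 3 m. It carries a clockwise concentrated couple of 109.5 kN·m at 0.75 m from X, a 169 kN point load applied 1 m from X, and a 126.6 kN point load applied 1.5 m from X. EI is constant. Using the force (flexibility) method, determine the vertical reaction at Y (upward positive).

Release the roller at Y. Primary structure: cantilever fixed at X.
Deflection at Y on the released cantilever, summing each load's contribution:
  clockwise couple 109.5 at a = 0.75: M₀a(2L − a)/(2EI) = 215.6/EI
  point load 169 at a = 1: Pa²(3L − a)/(6EI) = 225.3/EI
  point load 126.6 at a = 1.5: Pa²(3L − a)/(6EI) = 356.1/EI
  δ_0 = 797/EI
Flexibility coefficient — unit upward force at Y: δ_{YY} = L³/(3EI) = 9/EI.
Compatibility at Y: δ_0 − R_Y·δ_{YY} = 0, so R_Y = 797/9 = 88.55 kN.

R_Y = 88.55 kN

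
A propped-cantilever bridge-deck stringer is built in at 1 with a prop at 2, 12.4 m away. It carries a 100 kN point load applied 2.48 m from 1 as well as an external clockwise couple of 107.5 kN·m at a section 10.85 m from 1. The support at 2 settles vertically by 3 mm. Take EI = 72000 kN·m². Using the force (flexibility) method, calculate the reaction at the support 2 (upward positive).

Choose R_2 as the redundant. The primary structure is the cantilever fixed at 1.
Downward deflection at the released point 2 due to the loads:
  point load 100 at a = 2.48: Pa²(3L − a)/(6EI) = 3559/EI
  clockwise couple 107.5 at a = 10.85: M₀a(2L − a)/(2EI) = 8135/EI
  δ_0 = 11694/EI
Tip deflection under a unit load at 2: L³/(3EI) = 635.5/EI.
With EI = 72000 kN·m²: δ_0 = 0.16242 m and δ_{22} = 0.008827 m/kN.
Compatibility — the beam at 2 must follow the support down by 0.003 m: δ_0 − R_2·δ_{22} = 0.003, so R_2 = (0.16242 − 0.003)/0.008827 = 18.06 kN.

R_2 = 18.06 kN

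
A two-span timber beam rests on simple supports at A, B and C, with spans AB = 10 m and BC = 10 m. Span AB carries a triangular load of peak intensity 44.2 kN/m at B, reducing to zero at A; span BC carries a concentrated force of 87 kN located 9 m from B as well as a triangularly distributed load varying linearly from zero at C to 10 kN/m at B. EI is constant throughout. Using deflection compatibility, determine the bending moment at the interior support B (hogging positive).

M_B = 202.2 kN·m

Take M_B as the redundant. Released structure: two simple spans AB and BC with a hinge at B.
End slopes at the hinge B, treating each span as simply supported:
  span AB: triangular load, peak 44.2: w₀L³/(45EI) = 982.2/EI
  span BC: point load 87 at a = 9: Pab(L + b)/(6LEI) = 143.6/EI
  span BC: triangular load, peak 10: w₀L³/(45EI) = 222.2/EI
  relative rotation θ_0 = (982.2 + 365.8)/EI = 1348/EI
A unit hogging moment at B produces rotation L₁/(3EI) + L₂/(3EI) = 6.667/EI.
Slope continuity at B: θ_0 = M_B·6.667/EI, so M_B = 1348/6.667 = 202.2 kN·m (hogging).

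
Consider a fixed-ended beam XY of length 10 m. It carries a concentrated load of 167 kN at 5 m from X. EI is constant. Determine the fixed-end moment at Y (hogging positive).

M_Y = 208.8 kN·m

Take the two fixed-end moments M_X, M_Y as redundants; the released structure is the simple span XY.
Simple-span end rotations at X and Y under the given loads:
  at X: point load 167 at a = 5: Pab(L + b)/(6LEI) = 1044/EI
  at Y: point load 167 at a = 5: Pab(L + a)/(6LEI) = 1044/EI
  θ_X0 = 1044/EI,  θ_Y0 = 1044/EI
Flexibility coefficients: a unit moment at one end gives L/(3EI) there and L/(6EI) at the far end, so f₁₁ = f₂₂ = 3.333/EI and f₁₂ = f₂₁ = 1.667/EI.
Compatibility — zero rotation at each built-in end:
  3.333 M_X + 1.667 M_Y = 1044
  1.667 M_X + 3.333 M_Y = 1044
Solving the pair gives M_X = 208.8 kN·m and M_Y = 208.8 kN·m (hogging).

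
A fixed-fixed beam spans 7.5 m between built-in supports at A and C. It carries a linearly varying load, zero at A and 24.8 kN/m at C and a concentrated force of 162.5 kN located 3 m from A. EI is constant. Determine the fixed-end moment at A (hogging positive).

Take the two fixed-end moments M_A, M_C as redundants; the released structure is the simple span AC.
Simple-span end rotations at A and C under the given loads:
  at A: triangular load, peak 24.8: 7w₀L³/(360EI) = 203.4/EI
  at C: triangular load, peak 24.8: w₀L³/(45EI) = 232.5/EI
  at A: point load 162.5 at a = 3: Pab(L + b)/(6LEI) = 585/EI
  at C: point load 162.5 at a = 3: Pab(L + a)/(6LEI) = 511.9/EI
  θ_A0 = 788.4/EI,  θ_C0 = 744.4/EI
Flexibility coefficients: a unit moment at one end gives L/(3EI) there and L/(6EI) at the far end, so f₁₁ = f₂₂ = 2.5/EI and f₁₂ = f₂₁ = 1.25/EI.
Compatibility — zero rotation at each built-in end:
  2.5 M_A + 1.25 M_C = 788.4
  1.25 M_A + 2.5 M_C = 744.4
Solving the pair gives M_A = 222 kN·m and M_C = 186.8 kN·m (hogging).

M_A = 222 kN·m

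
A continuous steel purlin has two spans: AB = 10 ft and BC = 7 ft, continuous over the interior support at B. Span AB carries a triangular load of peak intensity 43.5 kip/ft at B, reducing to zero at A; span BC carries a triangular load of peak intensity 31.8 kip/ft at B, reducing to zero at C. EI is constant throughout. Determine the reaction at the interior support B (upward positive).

Release continuity at B by inserting a hinge; the redundant is the internal moment M_B. The primary structure is two simply-supported spans AB and BC.
End slopes at the hinge B, treating each span as simply supported:
  span AB: triangular load, peak 43.5: w₀L³/(45EI) = 966.7/EI
  span BC: triangular load, peak 31.8: w₀L³/(45EI) = 242.4/EI
  relative rotation θ_0 = (966.7 + 242.4)/EI = 1209/EI
A unit hogging moment at B produces rotation L₁/(3EI) + L₂/(3EI) = 5.667/EI.
Compatibility: M_B·(L₁+L₂)/(3EI) = θ_0, giving M_B = 213.4 kip·ft (hogging).
Span AB, ΣM about A with M_B applied at B: R_B^{AB}·10 = 1450 + 213.4, so R_B^{AB} = 166.3 kip and R_A = 217.5 − 166.3 = 51.16 kip.
Span BC, ΣM about C: R_B^{BC}·7 = 519.4 + 213.4, so R_B^{BC} = 104.7 kip and R_C = 111.3 − 104.7 = 6.62 kip.
R_B = 166.3 + 104.7 = 271 kip.

R_B = 271 kip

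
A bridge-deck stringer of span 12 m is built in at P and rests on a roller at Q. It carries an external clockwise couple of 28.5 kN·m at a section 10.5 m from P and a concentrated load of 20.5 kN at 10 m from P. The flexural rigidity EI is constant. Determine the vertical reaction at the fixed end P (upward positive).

R_P = 1.571 kN

Choose R_Q as the redundant. The primary structure is the cantilever fixed at P.
Free-end deflection of the primary structure under the applied loading (downward +):
  clockwise couple 28.5 at a = 10.5: M₀a(2L − a)/(2EI) = 2020/EI
  point load 20.5 at a = 10: Pa²(3L − a)/(6EI) = 8883/EI
  δ_0 = 10903/EI
Flexibility coefficient — unit upward force at Q: δ_{QQ} = L³/(3EI) = 576/EI.
Compatibility at Q: δ_0 − R_Q·δ_{QQ} = 0, so R_Q = 10903/576 = 18.93 kN.
Vertical equilibrium: R_P = ΣP − R_Q = 20.5 − 18.93 = 1.571 kN.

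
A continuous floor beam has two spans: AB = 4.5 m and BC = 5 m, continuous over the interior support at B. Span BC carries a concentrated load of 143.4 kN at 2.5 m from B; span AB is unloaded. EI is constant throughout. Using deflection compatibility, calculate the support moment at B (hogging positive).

Take M_B as the redundant. Released structure: two simple spans AB and BC with a hinge at B.
Discontinuity in slope at B on the released structure — sum the simple-span end rotations:
  span BC: point load 143.4 at a = 2.5: Pab(L + b)/(6LEI) = 224.1/EI
  relative rotation θ_0 = (0 + 224.1)/EI = 224.1/EI
A unit hogging moment at B produces rotation L₁/(3EI) + L₂/(3EI) = 3.167/EI.
Compatibility: M_B·(L₁+L₂)/(3EI) = θ_0, giving M_B = 70.76 kN·m (hogging).

M_B = 70.76 kN·m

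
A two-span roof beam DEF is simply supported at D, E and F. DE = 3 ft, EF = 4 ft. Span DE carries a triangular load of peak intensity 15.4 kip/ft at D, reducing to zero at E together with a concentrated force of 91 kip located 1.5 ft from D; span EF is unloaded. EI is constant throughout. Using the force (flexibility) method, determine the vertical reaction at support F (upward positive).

Take M_E as the redundant. Released structure: two simple spans DE and EF with a hinge at E.
End slopes at the hinge E, treating each span as simply supported:
  span DE: triangular load, peak 15.4: 7w₀L³/(360EI) = 8.085/EI
  span DE: point load 91 at a = 1.5: Pab(L + a)/(6LEI) = 51.19/EI
  relative rotation θ_0 = (59.27 + 0)/EI = 59.27/EI
A unit hogging moment at E produces rotation L₁/(3EI) + L₂/(3EI) = 2.333/EI.
Slope continuity at E: θ_0 = M_E·2.333/EI, so M_E = 59.27/2.333 = 25.4 kip·ft (hogging).
Span EF, ΣM about F: R_E^{EF}·4 = 0 + 25.4, so R_E^{EF} = 6.351 kip and R_F = 0 − 6.351 = -6.351 kip.

R_F = -6.351 kip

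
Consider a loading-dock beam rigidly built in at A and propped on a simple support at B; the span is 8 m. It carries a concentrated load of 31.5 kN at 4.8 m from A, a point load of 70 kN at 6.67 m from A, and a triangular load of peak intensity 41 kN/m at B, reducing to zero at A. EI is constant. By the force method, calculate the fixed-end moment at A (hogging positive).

M_A = 240.7 kN·m

Release the roller at B. Primary structure: cantilever fixed at A.
Free-end deflection of the primary structure under the applied loading (downward +):
  point load 31.5 at a = 4.8: Pa²(3L − a)/(6EI) = 2322/EI
  point load 70 at a = 6.67: Pa²(3L − a)/(6EI) = 8995/EI
  triangular load, peak 41 at the free end: 11w₀L⁴/(120EI) = 15394/EI
  δ_0 = 26711/EI
Tip deflection under a unit load at B: L³/(3EI) = 170.7/EI.
The prop prevents deflection at B: R_B = δ_0/δ_{BB} = 26711/170.7 = 156.5 kN.
Moment equilibrium about A: M_A = Σ(load moments about A) − R_B·L = 1493 − 156.5×8 = 240.7 kN·m.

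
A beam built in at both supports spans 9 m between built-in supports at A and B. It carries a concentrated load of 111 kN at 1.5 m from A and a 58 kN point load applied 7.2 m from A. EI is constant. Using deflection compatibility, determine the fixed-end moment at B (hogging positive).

M_B = 89.94 kN·m

Release both end moments; the primary structure is a simply-supported span AB with redundants M_A and M_B.
Simple-span end rotations at A and B under the given loads:
  at A: point load 111 at a = 1.5: Pab(L + b)/(6LEI) = 381.6/EI
  at B: point load 111 at a = 1.5: Pab(L + a)/(6LEI) = 242.8/EI
  at A: point load 58 at a = 7.2: Pab(L + b)/(6LEI) = 150.3/EI
  at B: point load 58 at a = 7.2: Pab(L + a)/(6LEI) = 225.5/EI
  θ_A0 = 531.9/EI,  θ_B0 = 468.3/EI
Flexibility coefficients: a unit moment at one end gives L/(3EI) there and L/(6EI) at the far end, so f₁₁ = f₂₂ = 3/EI and f₁₂ = f₂₁ = 1.5/EI.
Compatibility — zero rotation at each built-in end:
  3 M_A + 1.5 M_B = 531.9
  1.5 M_A + 3 M_B = 468.3
Solving the pair gives M_A = 132.3 kN·m and M_B = 89.94 kN·m (hogging).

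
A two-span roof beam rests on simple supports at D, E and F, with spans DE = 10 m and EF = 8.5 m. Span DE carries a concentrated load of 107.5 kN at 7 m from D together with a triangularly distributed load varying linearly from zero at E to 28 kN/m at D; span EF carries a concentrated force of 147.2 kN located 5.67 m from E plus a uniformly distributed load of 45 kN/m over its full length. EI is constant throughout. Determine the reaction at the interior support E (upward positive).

Release continuity at E by inserting a hinge; the redundant is the internal moment M_E. The primary structure is two simply-supported spans DE and EF.
Rotations at E on the released spans (each span's end-slope, ×1/EI):
  span DE: point load 107.5 at a = 7: Pab(L + a)/(6LEI) = 639.6/EI
  span DE: triangular load, peak 28: 7w₀L³/(360EI) = 544.4/EI
  span EF: point load 147.2 at a = 5.67: Pab(L + b)/(6LEI) = 524.7/EI
  span EF: UDL 45: wL³/(24EI) = 1151/EI
  relative rotation θ_0 = (1184 + 1676)/EI = 2860/EI
A unit hogging moment at E produces rotation L₁/(3EI) + L₂/(3EI) = 6.167/EI.
Slope continuity at E: θ_0 = M_E·6.167/EI, so M_E = 2860/6.167 = 463.8 kN·m (hogging).
Span DE, ΣM about D with M_E applied at E: R_E^{DE}·10 = 1219 + 463.8, so R_E^{DE} = 168.3 kN and R_D = 247.5 − 168.3 = 79.2 kN.
Span EF, ΣM about F: R_E^{EF}·8.5 = 2042 + 463.8, so R_E^{EF} = 294.8 kN and R_F = 529.7 − 294.8 = 234.9 kN.
R_E = 168.3 + 294.8 = 463.1 kN.

R_E = 463.1 kN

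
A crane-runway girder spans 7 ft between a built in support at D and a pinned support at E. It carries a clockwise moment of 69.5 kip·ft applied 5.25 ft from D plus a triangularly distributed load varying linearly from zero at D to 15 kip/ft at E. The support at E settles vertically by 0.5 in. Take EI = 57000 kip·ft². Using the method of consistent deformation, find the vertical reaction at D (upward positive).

R_D = 30.44 kip

Release the roller at E. Primary structure: cantilever fixed at D.
Downward deflection at the released point E due to the loads:
  clockwise couple 69.5 at a = 5.25: M₀a(2L − a)/(2EI) = 1596/EI
  triangular load, peak 15 at the free end: 11w₀L⁴/(120EI) = 3301/EI
  δ_0 = 4898/EI
Flexibility coefficient — unit upward force at E: δ_{EE} = L³/(3EI) = 114.3/EI.
With EI = 57000 kip·ft²: δ_0 = 0.085925 ft and δ_{EE} = 0.002006 ft/kip.
Compatibility — the beam at E must follow the support down by 0.04167 ft: δ_0 − R_E·δ_{EE} = 0.04167, so R_E = (0.085925 − 0.04167)/0.002006 = 22.06 kip.
Vertical equilibrium: R_D = ΣP − R_E = 52.5 − 22.06 = 30.44 kip.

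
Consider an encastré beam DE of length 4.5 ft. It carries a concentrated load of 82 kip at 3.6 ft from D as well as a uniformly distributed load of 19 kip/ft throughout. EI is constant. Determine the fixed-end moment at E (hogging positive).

Take the two fixed-end moments M_D, M_E as redundants; the released structure is the simple span DE.
On the primary (simply-supported) span, the end slopes from the loading are:
  at D: point load 82 at a = 3.6: Pab(L + b)/(6LEI) = 53.14/EI
  at E: point load 82 at a = 3.6: Pab(L + a)/(6LEI) = 79.7/EI
  at D: UDL 19: wL³/(24EI) = 72.14/EI
  at E: UDL 19: wL³/(24EI) = 72.14/EI
  θ_D0 = 125.3/EI,  θ_E0 = 151.8/EI
Flexibility coefficients: a unit moment at one end gives L/(3EI) there and L/(6EI) at the far end, so f₁₁ = f₂₂ = 1.5/EI and f₁₂ = f₂₁ = 0.75/EI.
Compatibility — zero rotation at each built-in end:
  1.5 M_D + 0.75 M_E = 125.3
  0.75 M_D + 1.5 M_E = 151.8
Solving the pair gives M_D = 43.87 kip·ft and M_E = 79.29 kip·ft (hogging).

M_E = 79.29 kip·ft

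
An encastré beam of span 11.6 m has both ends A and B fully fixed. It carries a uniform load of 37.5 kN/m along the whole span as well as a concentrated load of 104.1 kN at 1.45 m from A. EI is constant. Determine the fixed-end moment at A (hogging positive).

Release both end moments; the primary structure is a simply-supported span AB with redundants M_A and M_B.
On the primary (simply-supported) span, the end slopes from the loading are:
  at A: UDL 37.5: wL³/(24EI) = 2439/EI
  at B: UDL 37.5: wL³/(24EI) = 2439/EI
  at A: point load 104.1 at a = 1.45: Pab(L + b)/(6LEI) = 478.8/EI
  at B: point load 104.1 at a = 1.45: Pab(L + a)/(6LEI) = 287.3/EI
  θ_A0 = 2918/EI,  θ_B0 = 2726/EI
Flexibility coefficients: a unit moment at one end gives L/(3EI) there and L/(6EI) at the far end, so f₁₁ = f₂₂ = 3.867/EI and f₁₂ = f₂₁ = 1.933/EI.
Compatibility — zero rotation at each built-in end:
  3.867 M_A + 1.933 M_B = 2918
  1.933 M_A + 3.867 M_B = 2726
Solving the pair gives M_A = 536.1 kN·m and M_B = 437 kN·m (hogging).

M_A = 536.1 kN·m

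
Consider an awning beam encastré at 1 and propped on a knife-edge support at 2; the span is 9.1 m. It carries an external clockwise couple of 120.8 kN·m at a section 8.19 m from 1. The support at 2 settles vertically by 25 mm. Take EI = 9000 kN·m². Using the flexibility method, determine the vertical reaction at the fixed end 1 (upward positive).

R_1 = -18.82 kN

Release the roller at 2. Primary structure: cantilever fixed at 1.
Deflection at 2 on the released cantilever, summing each load's contribution:
  clockwise couple 120.8 at a = 8.19: M₀a(2L − a)/(2EI) = 4952/EI
Flexibility coefficient — unit upward force at 2: δ_{22} = L³/(3EI) = 251.2/EI.
With EI = 9000 kN·m²: δ_0 = 0.55019 m and δ_{22} = 0.02791 m/kN.
Compatibility — the beam at 2 must follow the support down by 0.025 m: δ_0 − R_2·δ_{22} = 0.025, so R_2 = (0.55019 − 0.025)/0.02791 = 18.82 kN.
Vertical equilibrium: R_1 = ΣP − R_2 = 0 − 18.82 = -18.82 kN.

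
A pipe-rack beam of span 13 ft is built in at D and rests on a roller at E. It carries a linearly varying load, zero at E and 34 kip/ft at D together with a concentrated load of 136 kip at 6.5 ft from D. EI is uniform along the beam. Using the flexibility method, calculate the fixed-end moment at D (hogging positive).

M_D = 714.6 kip·ft

Take the reaction at E as the redundant and release it; the primary structure is a cantilever fixed at D.
Deflection at E on the released cantilever, summing each load's contribution:
  triangular load, peak 34 at the fixed end: w₀L⁴/(30EI) = 32369/EI
  point load 136 at a = 6.5: Pa²(3L − a)/(6EI) = 31124/EI
  δ_0 = 63493/EI
Tip deflection under a unit load at E: L³/(3EI) = 732.3/EI.
Compatibility at E: δ_0 − R_E·δ_{EE} = 0, so R_E = 63493/732.3 = 86.7 kip.
Moment equilibrium about D: M_D = Σ(load moments about D) − R_E·L = 1842 − 86.7×13 = 714.6 kip·ft.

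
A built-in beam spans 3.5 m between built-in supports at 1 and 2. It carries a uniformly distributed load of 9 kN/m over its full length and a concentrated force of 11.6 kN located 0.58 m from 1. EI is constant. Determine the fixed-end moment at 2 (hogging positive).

M_2 = 10.12 kN·m

Release both end moments; the primary structure is a simply-supported span 12 with redundants M_1 and M_2.
End rotations of the released simple span under the applied load (×1/EI):
  at 1: UDL 9: wL³/(24EI) = 16.08/EI
  at 2: UDL 9: wL³/(24EI) = 16.08/EI
  at 1: point load 11.6 at a = 0.58: Pab(L + b)/(6LEI) = 6.006/EI
  at 2: point load 11.6 at a = 0.58: Pab(L + a)/(6LEI) = 3.817/EI
  θ_10 = 22.08/EI,  θ_20 = 19.9/EI
Flexibility coefficients: a unit moment at one end gives L/(3EI) there and L/(6EI) at the far end, so f₁₁ = f₂₂ = 1.167/EI and f₁₂ = f₂₁ = 0.5833/EI.
Compatibility — zero rotation at each built-in end:
  1.167 M_1 + 0.5833 M_2 = 22.08
  0.5833 M_1 + 1.167 M_2 = 19.9
Solving the pair gives M_1 = 13.87 kN·m and M_2 = 10.12 kN·m (hogging).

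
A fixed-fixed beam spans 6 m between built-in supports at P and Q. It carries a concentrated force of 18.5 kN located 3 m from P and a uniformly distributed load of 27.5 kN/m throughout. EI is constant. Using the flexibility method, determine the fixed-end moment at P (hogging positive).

Release both end moments; the primary structure is a simply-supported span PQ with redundants M_P and M_Q.
End rotations of the released simple span under the applied load (×1/EI):
  at P: point load 18.5 at a = 3: Pab(L + b)/(6LEI) = 41.62/EI
  at Q: point load 18.5 at a = 3: Pab(L + a)/(6LEI) = 41.62/EI
  at P: UDL 27.5: wL³/(24EI) = 247.5/EI
  at Q: UDL 27.5: wL³/(24EI) = 247.5/EI
  θ_P0 = 289.1/EI,  θ_Q0 = 289.1/EI
Flexibility coefficients: a unit moment at one end gives L/(3EI) there and L/(6EI) at the far end, so f₁₁ = f₂₂ = 2/EI and f₁₂ = f₂₁ = 1/EI.
Compatibility — zero rotation at each built-in end:
  2 M_P + 1 M_Q = 289.1
  1 M_P + 2 M_Q = 289.1
Solving the pair gives M_P = 96.38 kN·m and M_Q = 96.38 kN·m (hogging).

M_P = 96.38 kN·m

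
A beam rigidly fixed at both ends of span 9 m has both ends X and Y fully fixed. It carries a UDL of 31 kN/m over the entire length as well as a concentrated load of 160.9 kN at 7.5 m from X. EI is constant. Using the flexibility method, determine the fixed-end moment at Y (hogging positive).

M_Y = 376.9 kN·m

Take the two fixed-end moments M_X, M_Y as redundants; the released structure is the simple span XY.
End rotations of the released simple span under the applied load (×1/EI):
  at X: UDL 31: wL³/(24EI) = 941.6/EI
  at Y: UDL 31: wL³/(24EI) = 941.6/EI
  at X: point load 160.9 at a = 7.5: Pab(L + b)/(6LEI) = 352/EI
  at Y: point load 160.9 at a = 7.5: Pab(L + a)/(6LEI) = 553.1/EI
  θ_X0 = 1294/EI,  θ_Y0 = 1495/EI
Flexibility coefficients: a unit moment at one end gives L/(3EI) there and L/(6EI) at the far end, so f₁₁ = f₂₂ = 3/EI and f₁₂ = f₂₁ = 1.5/EI.
Compatibility — zero rotation at each built-in end:
  3 M_X + 1.5 M_Y = 1294
  1.5 M_X + 3 M_Y = 1495
Solving the pair gives M_X = 242.8 kN·m and M_Y = 376.9 kN·m (hogging).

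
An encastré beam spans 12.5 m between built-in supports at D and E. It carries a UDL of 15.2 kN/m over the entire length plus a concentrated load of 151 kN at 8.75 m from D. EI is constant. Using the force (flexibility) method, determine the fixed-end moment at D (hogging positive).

Release both end moments; the primary structure is a simply-supported span DE with redundants M_D and M_E.
On the primary (simply-supported) span, the end slopes from the loading are:
  at D: UDL 15.2: wL³/(24EI) = 1237/EI
  at E: UDL 15.2: wL³/(24EI) = 1237/EI
  at D: point load 151 at a = 8.75: Pab(L + b)/(6LEI) = 1074/EI
  at E: point load 151 at a = 8.75: Pab(L + a)/(6LEI) = 1404/EI
  θ_D0 = 2310/EI,  θ_E0 = 2641/EI
Flexibility coefficients: a unit moment at one end gives L/(3EI) there and L/(6EI) at the far end, so f₁₁ = f₂₂ = 4.167/EI and f₁₂ = f₂₁ = 2.083/EI.
Compatibility — zero rotation at each built-in end:
  4.167 M_D + 2.083 M_E = 2310
  2.083 M_D + 4.167 M_E = 2641
Solving the pair gives M_D = 316.8 kN·m and M_E = 475.4 kN·m (hogging).

M_D = 316.8 kN·m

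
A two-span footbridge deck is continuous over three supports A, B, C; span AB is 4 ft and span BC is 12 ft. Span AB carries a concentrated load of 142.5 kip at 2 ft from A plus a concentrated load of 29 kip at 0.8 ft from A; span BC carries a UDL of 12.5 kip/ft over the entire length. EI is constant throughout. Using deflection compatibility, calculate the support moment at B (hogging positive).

M_B = 198.3 kip·ft

Take M_B as the redundant. Released structure: two simple spans AB and BC with a hinge at B.
End slopes at the hinge B, treating each span as simply supported:
  span AB: point load 142.5 at a = 2: Pab(L + a)/(6LEI) = 142.5/EI
  span AB: point load 29 at a = 0.8: Pab(L + a)/(6LEI) = 14.85/EI
  span BC: UDL 12.5: wL³/(24EI) = 900/EI
  relative rotation θ_0 = (157.3 + 900)/EI = 1057/EI
A unit hogging moment at B produces rotation L₁/(3EI) + L₂/(3EI) = 5.333/EI.
Compatibility: M_B·(L₁+L₂)/(3EI) = θ_0, giving M_B = 198.3 kip·ft (hogging).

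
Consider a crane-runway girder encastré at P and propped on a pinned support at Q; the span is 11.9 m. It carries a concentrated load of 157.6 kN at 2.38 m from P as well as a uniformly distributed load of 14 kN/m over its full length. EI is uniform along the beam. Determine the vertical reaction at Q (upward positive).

R_Q = 71.3 kN

Release the roller at Q. Primary structure: cantilever fixed at P.
Deflection at Q on the released cantilever, summing each load's contribution:
  point load 157.6 at a = 2.38: Pa²(3L − a)/(6EI) = 4958/EI
  UDL 14: wL⁴/(8EI) = 35093/EI
  δ_0 = 40051/EI
Tip deflection under a unit load at Q: L³/(3EI) = 561.7/EI.
The prop prevents deflection at Q: R_Q = δ_0/δ_{QQ} = 40051/561.7 = 71.3 kN.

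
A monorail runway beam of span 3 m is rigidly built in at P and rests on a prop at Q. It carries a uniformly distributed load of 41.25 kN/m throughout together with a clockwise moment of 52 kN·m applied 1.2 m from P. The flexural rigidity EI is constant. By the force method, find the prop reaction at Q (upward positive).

R_Q = 63.05 kN

Choose R_Q as the redundant. The primary structure is the cantilever fixed at P.
Downward deflection at the released point Q due to the loads:
  UDL 41.25: wL⁴/(8EI) = 417.7/EI
  clockwise couple 52 at a = 1.2: M₀a(2L − a)/(2EI) = 149.8/EI
  δ_0 = 567.4/EI
Flexibility coefficient — unit upward force at Q: δ_{QQ} = L³/(3EI) = 9/EI.
The prop prevents deflection at Q: R_Q = δ_0/δ_{QQ} = 567.4/9 = 63.05 kN.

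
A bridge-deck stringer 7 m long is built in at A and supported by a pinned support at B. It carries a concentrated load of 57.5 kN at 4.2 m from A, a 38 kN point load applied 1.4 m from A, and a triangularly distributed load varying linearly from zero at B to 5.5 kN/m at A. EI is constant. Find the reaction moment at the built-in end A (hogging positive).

Release the roller at B. Primary structure: cantilever fixed at A.
Deflection at B on the released cantilever, summing each load's contribution:
  point load 57.5 at a = 4.2: Pa²(3L − a)/(6EI) = 2840/EI
  point load 38 at a = 1.4: Pa²(3L − a)/(6EI) = 243.3/EI
  triangular load, peak 5.5 at the fixed end: w₀L⁴/(30EI) = 440.2/EI
  δ_0 = 3524/EI
Flexibility coefficient — unit upward force at B: δ_{BB} = L³/(3EI) = 114.3/EI.
The prop prevents deflection at B: R_B = δ_0/δ_{BB} = 3524/114.3 = 30.82 kN.
Moment equilibrium about A: M_A = Σ(load moments about A) − R_B·L = 339.6 − 30.82×7 = 123.9 kN·m.

M_A = 123.9 kN·m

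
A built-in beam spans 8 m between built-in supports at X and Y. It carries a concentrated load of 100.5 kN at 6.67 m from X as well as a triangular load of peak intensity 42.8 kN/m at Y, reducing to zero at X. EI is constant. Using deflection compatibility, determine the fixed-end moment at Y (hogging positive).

M_Y = 229.9 kN·m

Take the two fixed-end moments M_X, M_Y as redundants; the released structure is the simple span XY.
End rotations of the released simple span under the applied load (×1/EI):
  at X: point load 100.5 at a = 6.67: Pab(L + b)/(6LEI) = 173.3/EI
  at Y: point load 100.5 at a = 6.67: Pab(L + a)/(6LEI) = 272.5/EI
  at X: triangular load, peak 42.8: 7w₀L³/(360EI) = 426.1/EI
  at Y: triangular load, peak 42.8: w₀L³/(45EI) = 487/EI
  θ_X0 = 599.4/EI,  θ_Y0 = 759.4/EI
Flexibility coefficients: a unit moment at one end gives L/(3EI) there and L/(6EI) at the far end, so f₁₁ = f₂₂ = 2.667/EI and f₁₂ = f₂₁ = 1.333/EI.
Compatibility — zero rotation at each built-in end:
  2.667 M_X + 1.333 M_Y = 599.4
  1.333 M_X + 2.667 M_Y = 759.4
Solving the pair gives M_X = 109.8 kN·m and M_Y = 229.9 kN·m (hogging).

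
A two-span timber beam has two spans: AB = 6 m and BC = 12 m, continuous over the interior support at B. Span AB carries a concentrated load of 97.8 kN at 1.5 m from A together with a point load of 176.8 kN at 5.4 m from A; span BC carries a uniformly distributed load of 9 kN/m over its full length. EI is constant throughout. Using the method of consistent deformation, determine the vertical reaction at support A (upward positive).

Release continuity at B by inserting a hinge; the redundant is the internal moment M_B. The primary structure is two simply-supported spans AB and BC.
Rotations at B on the released spans (each span's end-slope, ×1/EI):
  span AB: point load 97.8 at a = 1.5: Pab(L + a)/(6LEI) = 137.5/EI
  span AB: point load 176.8 at a = 5.4: Pab(L + a)/(6LEI) = 181.4/EI
  span BC: UDL 9: wL³/(24EI) = 648/EI
  relative rotation θ_0 = (318.9 + 648)/EI = 966.9/EI
A unit hogging moment at B produces rotation L₁/(3EI) + L₂/(3EI) = 6/EI.
Slope continuity at B: θ_0 = M_B·6/EI, so M_B = 966.9/6 = 161.2 kN·m (hogging).
Span AB, ΣM about A with M_B applied at B: R_B^{AB}·6 = 1101 + 161.2, so R_B^{AB} = 210.4 kN and R_A = 274.6 − 210.4 = 64.17 kN.

R_A = 64.17 kN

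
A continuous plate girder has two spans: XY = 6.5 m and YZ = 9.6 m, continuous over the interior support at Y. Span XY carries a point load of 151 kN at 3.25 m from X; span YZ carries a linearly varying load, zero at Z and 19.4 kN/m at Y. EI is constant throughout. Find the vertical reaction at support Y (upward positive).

Take M_Y as the redundant. Released structure: two simple spans XY and YZ with a hinge at Y.
Rotations at Y on the released spans (each span's end-slope, ×1/EI):
  span XY: point load 151 at a = 3.25: Pab(L + a)/(6LEI) = 398.7/EI
  span YZ: triangular load, peak 19.4: w₀L³/(45EI) = 381.4/EI
  relative rotation θ_0 = (398.7 + 381.4)/EI = 780.2/EI
A unit hogging moment at Y produces rotation L₁/(3EI) + L₂/(3EI) = 5.367/EI.
Compatibility: M_Y·(L₁+L₂)/(3EI) = θ_0, giving M_Y = 145.4 kN·m (hogging).
Span XY, ΣM about X with M_Y applied at Y: R_Y^{XY}·6.5 = 490.8 + 145.4, so R_Y^{XY} = 97.86 kN and R_X = 151 − 97.86 = 53.14 kN.
Span YZ, ΣM about Z: R_Y^{YZ}·9.6 = 596 + 145.4, so R_Y^{YZ} = 77.22 kN and R_Z = 93.12 − 77.22 = 15.9 kN.
R_Y = 97.86 + 77.22 = 175.1 kN.

R_Y = 175.1 kN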